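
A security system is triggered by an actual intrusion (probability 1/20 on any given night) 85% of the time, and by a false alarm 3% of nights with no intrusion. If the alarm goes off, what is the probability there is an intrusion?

Let D = the rare event, + = positive/flagged.
P(D) = 1/20
P(+|D) = 85/100 = 17/20
P(+|D') = 3/100
P(+) = P(+|D)P(D) + P(+|D')P(D')
     = \frac{17}{20} × \frac{1}{20} + \frac{3}{100} × \frac{19}{20}
     = \frac{71}{1000}
P(D|+) = P(+|D)P(D)/P(+) = \frac{85}{142}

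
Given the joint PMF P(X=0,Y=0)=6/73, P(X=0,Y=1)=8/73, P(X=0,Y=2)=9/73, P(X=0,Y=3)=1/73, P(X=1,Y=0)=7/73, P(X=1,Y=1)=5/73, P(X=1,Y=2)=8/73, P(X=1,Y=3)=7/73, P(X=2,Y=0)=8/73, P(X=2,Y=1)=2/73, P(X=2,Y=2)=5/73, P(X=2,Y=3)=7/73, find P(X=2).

P(X=2) = P(X=2,Y=0) + P(X=2,Y=1) + P(X=2,Y=2) + P(X=2,Y=3)
= 8/73 + 2/73 + 5/73 + 7/73
= 22/73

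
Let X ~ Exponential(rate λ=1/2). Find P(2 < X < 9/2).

P(2 < X < 9/2) = ∫_{2}^{9/2} f(x) dx
where f(x) = \frac{e^{- \frac{x}{2}}}{2}
= - \frac{1}{e^{\frac{9}{4}}} + e^{-1}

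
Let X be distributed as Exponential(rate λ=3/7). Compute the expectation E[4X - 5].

For X ~ Exponential(rate λ=3/7):
E[X] = \frac{7}{3}
E[4X - 5] = 4 × E[X] - 5 = \frac{13}{3}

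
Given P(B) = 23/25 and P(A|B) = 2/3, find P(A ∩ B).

By definition, P(A|B) = P(A ∩ B) / P(B)
So P(A ∩ B) = P(A|B) × P(B)
= 2/3 × 23/25
= 46/75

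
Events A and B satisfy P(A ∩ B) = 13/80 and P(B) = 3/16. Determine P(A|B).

P(A|B) = P(A ∩ B) / P(B)
= (13/80) / (3/16)
= 13/15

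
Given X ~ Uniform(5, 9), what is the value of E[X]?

For X ~ Uniform(5, 9), the expected value is:
E[X] = 7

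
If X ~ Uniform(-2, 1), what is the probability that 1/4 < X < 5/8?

P(1/4 < X < 5/8) = ∫_{1/4}^{5/8} f(x) dx
where f(x) = \frac{1}{3}
= \frac{1}{8}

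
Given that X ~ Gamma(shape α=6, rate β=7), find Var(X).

For X ~ Gamma(shape α=6, rate β=7):
Var(X) = \frac{6}{49}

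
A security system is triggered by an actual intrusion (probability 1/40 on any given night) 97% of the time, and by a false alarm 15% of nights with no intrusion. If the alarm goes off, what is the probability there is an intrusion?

Let D = the rare event, + = positive/flagged.
P(D) = 1/40
P(+|D) = 97/100
P(+|D') = 15/100 = 3/20
P(+) = P(+|D)P(D) + P(+|D')P(D')
     = \frac{97}{100} × \frac{1}{40} + \frac{3}{20} × \frac{39}{40}
     = \frac{341}{2000}
P(D|+) = P(+|D)P(D)/P(+) = \frac{97}{682}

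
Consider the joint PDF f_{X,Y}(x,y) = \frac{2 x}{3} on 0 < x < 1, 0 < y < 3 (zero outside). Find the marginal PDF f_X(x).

f_X(x) = ∫_0^3 f(x,y) dy
= ∫_0^3 \frac{2 x}{3} dy
= 2 x for 0 < x < 1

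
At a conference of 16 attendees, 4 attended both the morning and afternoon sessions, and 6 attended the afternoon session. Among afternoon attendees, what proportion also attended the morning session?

P(A ∩ B) = 4/16 = 1/4
P(B) = 6/16 = 3/8
P(A|B) = P(A ∩ B) / P(B) = (1/4) / (3/8) = 2/3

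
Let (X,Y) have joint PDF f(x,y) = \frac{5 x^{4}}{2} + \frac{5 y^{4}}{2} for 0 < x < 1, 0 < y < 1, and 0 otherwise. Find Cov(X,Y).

E[XY] = ∫∫ xy × f(x,y) dx dy = \frac{5}{12}
E[X] = \frac{2}{3}
E[Y] = \frac{2}{3}
Cov(X,Y) = E[XY] - E[X]E[Y] = - \frac{1}{36}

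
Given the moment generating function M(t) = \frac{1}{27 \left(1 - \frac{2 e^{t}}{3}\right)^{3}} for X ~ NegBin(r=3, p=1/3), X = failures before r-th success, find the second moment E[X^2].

To find E[X^2], compute M^(2)(0):
M^(1)(t) = \frac{2 e^{t}}{27 \left(1 - \frac{2 e^{t}}{3}\right)^{4}}
M^(2)(t) = \frac{2 e^{t}}{27 \left(1 - \frac{2 e^{t}}{3}\right)^{4}} + \frac{16 e^{2 t}}{81 \left(1 - \frac{2 e^{t}}{3}\right)^{5}}
M^(2)(0) = 54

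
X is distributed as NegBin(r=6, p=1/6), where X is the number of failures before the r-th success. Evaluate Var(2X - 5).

For X ~ NegBin(r=6, p=1/6), where X is the number of failures before the r-th success:
Var(X) = 180
Var(2X - 5) = (2)² × Var(X) = 4 × 180 = 720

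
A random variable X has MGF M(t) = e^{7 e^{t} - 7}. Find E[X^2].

To find E[X^2], compute M^(2)(0):
M^(1)(t) = 7 e^{t} e^{7 e^{t} - 7}
M^(2)(t) = 49 e^{2 t} e^{7 e^{t} - 7} + 7 e^{t} e^{7 e^{t} - 7}
M^(2)(0) = 56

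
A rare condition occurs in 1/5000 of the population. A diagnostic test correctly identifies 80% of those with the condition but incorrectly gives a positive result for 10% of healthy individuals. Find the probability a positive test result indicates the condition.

Let D = the rare event, + = positive/flagged.
P(D) = 1/5000
P(+|D) = 80/100 = 4/5
P(+|D') = 10/100 = 1/10
P(+) = P(+|D)P(D) + P(+|D')P(D')
     = \frac{4}{5} × \frac{1}{5000} + \frac{1}{10} × \frac{4999}{5000}
     = \frac{5007}{50000}
P(D|+) = P(+|D)P(D)/P(+) = \frac{8}{5007}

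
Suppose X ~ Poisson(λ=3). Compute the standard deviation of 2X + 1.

For X ~ Poisson(λ=3):
Var(X) = 3
SD(X) = √(Var(X)) = √(3) = \sqrt{3}
SD(2X + 1) = |2| × SD(X) = 2 × \sqrt{3} = 2 \sqrt{3}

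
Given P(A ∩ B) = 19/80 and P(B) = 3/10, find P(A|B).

P(A|B) = P(A ∩ B) / P(B)
= (19/80) / (3/10)
= 19/24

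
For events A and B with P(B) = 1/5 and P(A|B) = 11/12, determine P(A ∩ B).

By definition, P(A|B) = P(A ∩ B) / P(B)
So P(A ∩ B) = P(A|B) × P(B)
= 11/12 × 1/5
= 11/60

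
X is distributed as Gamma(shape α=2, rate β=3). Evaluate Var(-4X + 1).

For X ~ Gamma(shape α=2, rate β=3):
Var(X) = \frac{2}{9}
Var(-4X + 1) = (-4)² × Var(X) = 16 × \frac{2}{9} = \frac{32}{9}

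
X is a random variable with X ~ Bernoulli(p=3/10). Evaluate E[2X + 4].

For X ~ Bernoulli(p=3/10):
E[X] = \frac{3}{10}
E[2X + 4] = 2 × E[X] + 4 = \frac{23}{5}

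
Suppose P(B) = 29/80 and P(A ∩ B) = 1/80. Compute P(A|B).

P(A|B) = P(A ∩ B) / P(B)
= (1/80) / (29/80)
= 1/29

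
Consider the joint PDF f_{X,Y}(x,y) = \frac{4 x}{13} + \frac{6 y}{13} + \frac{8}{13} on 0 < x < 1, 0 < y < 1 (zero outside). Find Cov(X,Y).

E[XY] = ∫∫ xy × f(x,y) dx dy = \frac{11}{39}
E[X] = \frac{41}{78}
E[Y] = \frac{7}{13}
Cov(X,Y) = E[XY] - E[X]E[Y] = - \frac{1}{1014}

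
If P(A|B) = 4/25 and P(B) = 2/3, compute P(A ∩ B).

By definition, P(A|B) = P(A ∩ B) / P(B)
So P(A ∩ B) = P(A|B) × P(B)
= 4/25 × 2/3
= 8/75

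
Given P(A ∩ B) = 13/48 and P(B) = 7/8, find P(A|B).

P(A|B) = P(A ∩ B) / P(B)
= (13/48) / (7/8)
= 13/42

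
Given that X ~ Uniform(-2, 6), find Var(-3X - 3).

For X ~ Uniform(-2, 6):
Var(X) = \frac{16}{3}
Var(-3X - 3) = (-3)² × Var(X) = 9 × \frac{16}{3} = 48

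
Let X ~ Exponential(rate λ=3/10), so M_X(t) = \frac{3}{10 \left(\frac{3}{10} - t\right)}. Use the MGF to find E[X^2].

To find E[X^2], compute M^(2)(0):
M^(1)(t) = \frac{3}{10 \left(\frac{3}{10} - t\right)^{2}}
M^(2)(t) = \frac{3}{5 \left(\frac{3}{10} - t\right)^{3}}
M^(2)(0) = \frac{200}{9}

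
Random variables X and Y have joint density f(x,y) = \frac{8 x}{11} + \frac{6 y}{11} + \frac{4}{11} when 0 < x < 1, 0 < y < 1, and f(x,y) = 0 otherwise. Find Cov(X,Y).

E[XY] = ∫∫ xy × f(x,y) dx dy = \frac{10}{33}
E[X] = \frac{37}{66}
E[Y] = \frac{6}{11}
Cov(X,Y) = E[XY] - E[X]E[Y] = - \frac{1}{363}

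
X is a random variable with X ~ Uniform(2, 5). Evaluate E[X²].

Using the identity E[X²] = Var(X) + (E[X])²:
E[X] = \frac{7}{2}
Var(X) = \frac{3}{4}
E[X²] = \frac{3}{4} + (\frac{7}{2})²
= 13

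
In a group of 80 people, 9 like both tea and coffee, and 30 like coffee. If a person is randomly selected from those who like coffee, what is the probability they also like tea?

P(A ∩ B) = 9/80
P(B) = 30/80 = 3/8
P(A|B) = P(A ∩ B) / P(B) = (9/80) / (3/8) = 3/10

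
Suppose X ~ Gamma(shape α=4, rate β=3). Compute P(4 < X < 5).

P(4 < X < 5) = ∫_{4}^{5} f(x) dx
where f(x) = \frac{27 x^{3} e^{- 3 x}}{2}
= \frac{-691 + 373 e^{3}}{e^{15}}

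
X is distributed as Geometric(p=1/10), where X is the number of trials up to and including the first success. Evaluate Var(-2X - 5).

For X ~ Geometric(p=1/10), where X is the number of trials up to and including the first success:
Var(X) = 90
Var(-2X - 5) = (-2)² × Var(X) = 4 × 90 = 360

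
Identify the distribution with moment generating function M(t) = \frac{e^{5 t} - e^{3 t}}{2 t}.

The MGF M(t) = \frac{e^{5 t} - e^{3 t}}{2 t} is the standard form for the Uniform distribution.
Comparing with the known MGF formula identifies: Uniform(3, 5)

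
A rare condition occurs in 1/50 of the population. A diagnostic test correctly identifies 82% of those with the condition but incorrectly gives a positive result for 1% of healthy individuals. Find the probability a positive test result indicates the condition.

Let D = the rare event, + = positive/flagged.
P(D) = 1/50
P(+|D) = 82/100 = 41/50
P(+|D') = 1/100
P(+) = P(+|D)P(D) + P(+|D')P(D')
     = \frac{41}{50} × \frac{1}{50} + \frac{1}{100} × \frac{49}{50}
     = \frac{131}{5000}
P(D|+) = P(+|D)P(D)/P(+) = \frac{82}{131}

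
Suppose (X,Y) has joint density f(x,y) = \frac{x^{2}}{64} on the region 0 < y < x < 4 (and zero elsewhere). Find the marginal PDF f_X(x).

f_X(x) = ∫_0^x \frac{x^{2}}{64} dy = \frac{x^{3}}{64}
for 0 < x < 4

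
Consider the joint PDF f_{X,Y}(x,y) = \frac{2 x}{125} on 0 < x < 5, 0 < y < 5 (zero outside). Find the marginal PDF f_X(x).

f_X(x) = ∫_0^5 f(x,y) dy
= ∫_0^5 \frac{2 x}{125} dy
= \frac{2 x}{25} for 0 < x < 5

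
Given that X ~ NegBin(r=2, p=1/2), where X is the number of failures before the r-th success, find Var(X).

For X ~ NegBin(r=2, p=1/2), where X is the number of failures before the r-th success:
Var(X) = 4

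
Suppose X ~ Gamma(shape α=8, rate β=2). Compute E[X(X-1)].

E[X(X-1)] = E[X² - X] = E[X²] - E[X]
E[X] = 4
E[X²] = Var(X) + (E[X])² = 2 + (4)² = 18
E[X(X-1)] = 18 - 4 = 14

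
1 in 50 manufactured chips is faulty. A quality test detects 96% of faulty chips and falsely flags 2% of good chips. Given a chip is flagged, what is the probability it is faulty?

Let D = the rare event, + = positive/flagged.
P(D) = 1/50
P(+|D) = 96/100 = 24/25
P(+|D') = 2/100 = 1/50
P(+) = P(+|D)P(D) + P(+|D')P(D')
     = \frac{24}{25} × \frac{1}{50} + \frac{1}{50} × \frac{49}{50}
     = \frac{97}{2500}
P(D|+) = P(+|D)P(D)/P(+) = \frac{48}{97}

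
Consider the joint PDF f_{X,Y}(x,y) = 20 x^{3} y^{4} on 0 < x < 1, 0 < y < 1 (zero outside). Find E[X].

E[X] = ∫_0^1 ∫_0^1 x × f(x,y) dy dx
= ∫_0^1 ∫_0^1 x × (20 x^{3} y^{4}) dy dx
= \frac{4}{5}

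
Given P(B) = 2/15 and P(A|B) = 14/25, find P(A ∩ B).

By definition, P(A|B) = P(A ∩ B) / P(B)
So P(A ∩ B) = P(A|B) × P(B)
= 14/25 × 2/15
= 28/375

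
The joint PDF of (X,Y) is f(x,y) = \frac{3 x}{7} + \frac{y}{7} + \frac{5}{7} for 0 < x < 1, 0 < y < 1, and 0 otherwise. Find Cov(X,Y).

E[XY] = ∫∫ xy × f(x,y) dx dy = \frac{23}{84}
E[X] = \frac{15}{28}
E[Y] = \frac{43}{84}
Cov(X,Y) = E[XY] - E[X]E[Y] = - \frac{1}{2352}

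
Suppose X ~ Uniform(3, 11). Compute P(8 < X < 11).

P(8 < X < 11) = ∫_{8}^{11} f(x) dx
where f(x) = \frac{1}{8}
= \frac{3}{8}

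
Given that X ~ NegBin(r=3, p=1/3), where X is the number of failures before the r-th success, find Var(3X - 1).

For X ~ NegBin(r=3, p=1/3), where X is the number of failures before the r-th success:
Var(X) = 18
Var(3X - 1) = (3)² × Var(X) = 9 × 18 = 162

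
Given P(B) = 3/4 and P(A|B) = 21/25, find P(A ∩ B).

By definition, P(A|B) = P(A ∩ B) / P(B)
So P(A ∩ B) = P(A|B) × P(B)
= 21/25 × 3/4
= 63/100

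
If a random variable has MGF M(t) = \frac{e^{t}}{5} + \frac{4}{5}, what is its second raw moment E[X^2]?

To find E[X^2], compute M^(2)(0):
M^(1)(t) = \frac{e^{t}}{5}
M^(2)(t) = \frac{e^{t}}{5}
M^(2)(0) = \frac{1}{5}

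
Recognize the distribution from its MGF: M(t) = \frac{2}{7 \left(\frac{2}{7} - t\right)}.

The MGF M(t) = \frac{2}{7 \left(\frac{2}{7} - t\right)} is the standard form for the Exponential distribution.
Comparing with the known MGF formula identifies: Exponential(rate λ=2/7)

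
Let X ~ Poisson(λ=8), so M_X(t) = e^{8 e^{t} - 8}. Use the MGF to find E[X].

To find E[X], compute M^(1)(0):
M^(1)(t) = 8 e^{t} e^{8 e^{t} - 8}
M^(1)(0) = 8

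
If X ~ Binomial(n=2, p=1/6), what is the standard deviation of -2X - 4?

For X ~ Binomial(n=2, p=1/6):
Var(X) = \frac{5}{18}
SD(X) = √(Var(X)) = √(\frac{5}{18}) = \frac{\sqrt{10}}{6}
SD(-2X - 4) = |-2| × SD(X) = 2 × \frac{\sqrt{10}}{6} = \frac{\sqrt{10}}{3}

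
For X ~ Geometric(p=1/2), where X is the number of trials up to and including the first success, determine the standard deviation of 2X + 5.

For X ~ Geometric(p=1/2), where X is the number of trials up to and including the first success:
Var(X) = 2
SD(X) = √(Var(X)) = √(2) = \sqrt{2}
SD(2X + 5) = |2| × SD(X) = 2 × \sqrt{2} = 2 \sqrt{2}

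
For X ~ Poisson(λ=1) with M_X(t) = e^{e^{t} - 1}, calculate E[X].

To find E[X], compute M^(1)(0):
M^(1)(t) = e^{t} e^{e^{t} - 1}
M^(1)(0) = 1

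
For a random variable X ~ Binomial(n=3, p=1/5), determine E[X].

For X ~ Binomial(n=3, p=1/5), the expected value is:
E[X] = \frac{3}{5}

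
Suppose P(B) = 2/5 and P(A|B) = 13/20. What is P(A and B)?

By definition, P(A|B) = P(A ∩ B) / P(B)
So P(A ∩ B) = P(A|B) × P(B)
= 13/20 × 2/5
= 13/50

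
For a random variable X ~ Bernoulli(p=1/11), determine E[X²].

Using the identity E[X²] = Var(X) + (E[X])²:
E[X] = \frac{1}{11}
Var(X) = \frac{10}{121}
E[X²] = \frac{10}{121} + (\frac{1}{11})²
= \frac{1}{11}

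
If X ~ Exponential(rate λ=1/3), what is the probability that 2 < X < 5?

P(2 < X < 5) = ∫_{2}^{5} f(x) dx
where f(x) = \frac{e^{- \frac{x}{3}}}{3}
= - \frac{1 - e}{e^{\frac{5}{3}}}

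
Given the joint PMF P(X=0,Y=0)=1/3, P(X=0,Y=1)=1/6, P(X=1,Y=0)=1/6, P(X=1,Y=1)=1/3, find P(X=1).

P(X=1) = P(X=1,Y=0) + P(X=1,Y=1)
= 1/6 + 1/3
= 1/2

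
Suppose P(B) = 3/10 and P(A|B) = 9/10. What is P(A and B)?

By definition, P(A|B) = P(A ∩ B) / P(B)
So P(A ∩ B) = P(A|B) × P(B)
= 9/10 × 3/10
= 27/100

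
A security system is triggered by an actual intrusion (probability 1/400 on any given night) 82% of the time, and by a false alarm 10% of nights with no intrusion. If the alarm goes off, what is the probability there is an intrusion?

Let D = the rare event, + = positive/flagged.
P(D) = 1/400
P(+|D) = 82/100 = 41/50
P(+|D') = 10/100 = 1/10
P(+) = P(+|D)P(D) + P(+|D')P(D')
     = \frac{41}{50} × \frac{1}{400} + \frac{1}{10} × \frac{399}{400}
     = \frac{509}{5000}
P(D|+) = P(+|D)P(D)/P(+) = \frac{41}{2036}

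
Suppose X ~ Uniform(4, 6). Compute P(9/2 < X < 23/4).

P(9/2 < X < 23/4) = ∫_{9/2}^{23/4} f(x) dx
where f(x) = \frac{1}{2}
= \frac{5}{8}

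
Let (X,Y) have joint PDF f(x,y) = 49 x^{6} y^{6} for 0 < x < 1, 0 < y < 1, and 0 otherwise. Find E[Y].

E[Y] = ∫_0^1 ∫_0^1 y × f(x,y) dx dy
= \frac{7}{8}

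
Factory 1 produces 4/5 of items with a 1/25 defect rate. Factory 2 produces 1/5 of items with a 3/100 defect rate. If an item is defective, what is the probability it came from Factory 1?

Using Bayes' theorem:
P(F1) = 4/5, P(D|F1) = 1/25
P(F2) = 1/5, P(D|F2) = 3/100
P(D) = P(D|F1)P(F1) + P(D|F2)P(F2)
     = \frac{19}{500}
P(F1|D) = P(D|F1)P(F1) / P(D)
= \frac{16}{19}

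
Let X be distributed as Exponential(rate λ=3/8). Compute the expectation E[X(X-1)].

E[X(X-1)] = E[X² - X] = E[X²] - E[X]
E[X] = \frac{8}{3}
E[X²] = Var(X) + (E[X])² = \frac{64}{9} + (\frac{8}{3})² = \frac{128}{9}
E[X(X-1)] = \frac{128}{9} - \frac{8}{3} = \frac{104}{9}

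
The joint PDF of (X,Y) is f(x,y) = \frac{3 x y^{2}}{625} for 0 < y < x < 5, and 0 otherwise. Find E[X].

f_X(x) = ∫_0^x \frac{3 x y^{2}}{625} dy = \frac{x^{4}}{625}
E[X] = ∫_0^5 x × (\frac{x^{4}}{625}) dx = \frac{25}{6}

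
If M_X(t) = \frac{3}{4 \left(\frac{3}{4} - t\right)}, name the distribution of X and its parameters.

The MGF M(t) = \frac{3}{4 \left(\frac{3}{4} - t\right)} is the standard form for the Exponential distribution.
Comparing with the known MGF formula identifies: Exponential(rate λ=3/4)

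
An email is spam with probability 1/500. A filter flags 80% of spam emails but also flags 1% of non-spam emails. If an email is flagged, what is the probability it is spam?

Let D = the rare event, + = positive/flagged.
P(D) = 1/500
P(+|D) = 80/100 = 4/5
P(+|D') = 1/100
P(+) = P(+|D)P(D) + P(+|D')P(D')
     = \frac{4}{5} × \frac{1}{500} + \frac{1}{100} × \frac{499}{500}
     = \frac{579}{50000}
P(D|+) = P(+|D)P(D)/P(+) = \frac{80}{579}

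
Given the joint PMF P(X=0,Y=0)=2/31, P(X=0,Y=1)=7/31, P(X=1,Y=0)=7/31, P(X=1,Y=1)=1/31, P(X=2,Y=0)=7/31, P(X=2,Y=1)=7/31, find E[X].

First find marginal of X:
P(X=0) = 9/31
P(X=1) = 8/31
P(X=2) = 14/31
E[X] = 0 × 9/31 + 1 × 8/31 + 2 × 14/31 = 36/31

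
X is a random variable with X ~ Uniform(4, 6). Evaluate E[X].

For X ~ Uniform(4, 6), the expected value is:
E[X] = 5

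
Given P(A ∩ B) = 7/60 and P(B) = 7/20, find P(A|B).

P(A|B) = P(A ∩ B) / P(B)
= (7/60) / (7/20)
= 1/3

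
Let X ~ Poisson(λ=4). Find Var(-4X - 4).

For X ~ Poisson(λ=4):
Var(X) = 4
Var(-4X - 4) = (-4)² × Var(X) = 16 × 4 = 64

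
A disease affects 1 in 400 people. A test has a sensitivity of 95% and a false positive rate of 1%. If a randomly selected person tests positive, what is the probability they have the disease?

Let D = the rare event, + = positive/flagged.
P(D) = 1/400
P(+|D) = 95/100 = 19/20
P(+|D') = 1/100
P(+) = P(+|D)P(D) + P(+|D')P(D')
     = \frac{19}{20} × \frac{1}{400} + \frac{1}{100} × \frac{399}{400}
     = \frac{247}{20000}
P(D|+) = P(+|D)P(D)/P(+) = \frac{5}{26}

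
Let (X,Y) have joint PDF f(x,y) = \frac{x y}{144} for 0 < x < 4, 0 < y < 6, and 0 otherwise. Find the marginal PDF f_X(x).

f_X(x) = ∫_0^6 f(x,y) dy
= ∫_0^6 \frac{x y}{144} dy
= \frac{x}{8} for 0 < x < 4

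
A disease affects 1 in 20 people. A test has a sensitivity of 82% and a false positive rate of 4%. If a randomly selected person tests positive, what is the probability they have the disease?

Let D = the rare event, + = positive/flagged.
P(D) = 1/20
P(+|D) = 82/100 = 41/50
P(+|D') = 4/100 = 1/25
P(+) = P(+|D)P(D) + P(+|D')P(D')
     = \frac{41}{50} × \frac{1}{20} + \frac{1}{25} × \frac{19}{20}
     = \frac{79}{1000}
P(D|+) = P(+|D)P(D)/P(+) = \frac{41}{79}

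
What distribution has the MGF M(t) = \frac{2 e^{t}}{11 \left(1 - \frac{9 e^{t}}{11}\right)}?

The MGF M(t) = \frac{2 e^{t}}{11 \left(1 - \frac{9 e^{t}}{11}\right)} is the standard form for the Geometric distribution.
Comparing with the known MGF formula identifies: Geometric(p=2/11), X = trial number of first success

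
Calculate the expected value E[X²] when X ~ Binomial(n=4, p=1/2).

Using the identity E[X²] = Var(X) + (E[X])²:
E[X] = 2
Var(X) = 1
E[X²] = 1 + (2)²
= 5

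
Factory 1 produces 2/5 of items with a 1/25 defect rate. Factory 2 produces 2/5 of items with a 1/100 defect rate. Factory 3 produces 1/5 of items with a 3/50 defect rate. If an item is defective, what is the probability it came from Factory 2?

Using Bayes' theorem:
P(F1) = 2/5, P(D|F1) = 1/25
P(F2) = 2/5, P(D|F2) = 1/100
P(F3) = 1/5, P(D|F3) = 3/50
P(D) = P(D|F1)P(F1) + P(D|F2)P(F2) + P(D|F3)P(F3)
     = \frac{4}{125}
P(F2|D) = P(D|F2)P(F2) / P(D)
= \frac{1}{8}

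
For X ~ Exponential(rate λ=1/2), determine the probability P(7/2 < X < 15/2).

P(7/2 < X < 15/2) = ∫_{7/2}^{15/2} f(x) dx
where f(x) = \frac{e^{- \frac{x}{2}}}{2}
= - \frac{1 - e^{2}}{e^{\frac{15}{4}}}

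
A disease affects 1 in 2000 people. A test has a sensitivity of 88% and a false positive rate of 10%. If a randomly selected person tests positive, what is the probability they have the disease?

Let D = the rare event, + = positive/flagged.
P(D) = 1/2000
P(+|D) = 88/100 = 22/25
P(+|D') = 10/100 = 1/10
P(+) = P(+|D)P(D) + P(+|D')P(D')
     = \frac{22}{25} × \frac{1}{2000} + \frac{1}{10} × \frac{1999}{2000}
     = \frac{10039}{100000}
P(D|+) = P(+|D)P(D)/P(+) = \frac{44}{10039}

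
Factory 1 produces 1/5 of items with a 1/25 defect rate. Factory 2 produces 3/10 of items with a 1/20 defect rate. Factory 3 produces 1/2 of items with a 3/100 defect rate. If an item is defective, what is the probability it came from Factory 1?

Using Bayes' theorem:
P(F1) = 1/5, P(D|F1) = 1/25
P(F2) = 3/10, P(D|F2) = 1/20
P(F3) = 1/2, P(D|F3) = 3/100
P(D) = P(D|F1)P(F1) + P(D|F2)P(F2) + P(D|F3)P(F3)
     = \frac{19}{500}
P(F1|D) = P(D|F1)P(F1) / P(D)
= \frac{4}{19}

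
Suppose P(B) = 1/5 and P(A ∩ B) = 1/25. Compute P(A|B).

P(A|B) = P(A ∩ B) / P(B)
= (1/25) / (1/5)
= 1/5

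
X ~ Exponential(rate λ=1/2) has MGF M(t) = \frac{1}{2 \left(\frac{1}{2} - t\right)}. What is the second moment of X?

To find E[X^2], compute M^(2)(0):
M^(1)(t) = \frac{1}{2 \left(\frac{1}{2} - t\right)^{2}}
M^(2)(t) = \frac{1}{\left(\frac{1}{2} - t\right)^{3}}
M^(2)(0) = 8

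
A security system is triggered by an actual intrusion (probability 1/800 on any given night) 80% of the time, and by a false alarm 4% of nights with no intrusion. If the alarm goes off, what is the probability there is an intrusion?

Let D = the rare event, + = positive/flagged.
P(D) = 1/800
P(+|D) = 80/100 = 4/5
P(+|D') = 4/100 = 1/25
P(+) = P(+|D)P(D) + P(+|D')P(D')
     = \frac{4}{5} × \frac{1}{800} + \frac{1}{25} × \frac{799}{800}
     = \frac{819}{20000}
P(D|+) = P(+|D)P(D)/P(+) = \frac{20}{819}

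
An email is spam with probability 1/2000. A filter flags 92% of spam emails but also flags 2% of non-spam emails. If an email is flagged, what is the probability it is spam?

Let D = the rare event, + = positive/flagged.
P(D) = 1/2000
P(+|D) = 92/100 = 23/25
P(+|D') = 2/100 = 1/50
P(+) = P(+|D)P(D) + P(+|D')P(D')
     = \frac{23}{25} × \frac{1}{2000} + \frac{1}{50} × \frac{1999}{2000}
     = \frac{409}{20000}
P(D|+) = P(+|D)P(D)/P(+) = \frac{46}{2045}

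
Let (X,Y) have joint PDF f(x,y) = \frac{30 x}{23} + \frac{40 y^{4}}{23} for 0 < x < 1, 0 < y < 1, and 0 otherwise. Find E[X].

E[X] = ∫_0^1 ∫_0^1 x × f(x,y) dy dx
= ∫_0^1 ∫_0^1 x × (\frac{30 x}{23} + \frac{40 y^{4}}{23}) dy dx
= \frac{14}{23}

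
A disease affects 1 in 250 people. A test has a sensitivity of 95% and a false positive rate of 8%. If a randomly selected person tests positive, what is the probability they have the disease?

Let D = the rare event, + = positive/flagged.
P(D) = 1/250
P(+|D) = 95/100 = 19/20
P(+|D') = 8/100 = 2/25
P(+) = P(+|D)P(D) + P(+|D')P(D')
     = \frac{19}{20} × \frac{1}{250} + \frac{2}{25} × \frac{249}{250}
     = \frac{2087}{25000}
P(D|+) = P(+|D)P(D)/P(+) = \frac{95}{2087}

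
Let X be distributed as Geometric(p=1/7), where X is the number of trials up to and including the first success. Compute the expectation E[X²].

Using the identity E[X²] = Var(X) + (E[X])²:
E[X] = 7
Var(X) = 42
E[X²] = 42 + (7)²
= 91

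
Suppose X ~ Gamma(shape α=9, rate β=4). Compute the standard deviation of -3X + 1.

For X ~ Gamma(shape α=9, rate β=4):
Var(X) = \frac{9}{16}
SD(X) = √(Var(X)) = √(\frac{9}{16}) = \frac{3}{4}
SD(-3X + 1) = |-3| × SD(X) = 3 × \frac{3}{4} = \frac{9}{4}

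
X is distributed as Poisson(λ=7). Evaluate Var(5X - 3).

For X ~ Poisson(λ=7):
Var(X) = 7
Var(5X - 3) = (5)² × Var(X) = 25 × 7 = 175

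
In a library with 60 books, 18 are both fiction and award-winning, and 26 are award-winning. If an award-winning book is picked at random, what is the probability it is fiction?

P(A ∩ B) = 18/60 = 3/10
P(B) = 26/60 = 13/30
P(A|B) = P(A ∩ B) / P(B) = (3/10) / (13/30) = 9/13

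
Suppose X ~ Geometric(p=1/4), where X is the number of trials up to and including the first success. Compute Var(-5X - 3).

For X ~ Geometric(p=1/4), where X is the number of trials up to and including the first success:
Var(X) = 12
Var(-5X - 3) = (-5)² × Var(X) = 25 × 12 = 300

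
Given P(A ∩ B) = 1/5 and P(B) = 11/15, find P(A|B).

P(A|B) = P(A ∩ B) / P(B)
= (1/5) / (11/15)
= 3/11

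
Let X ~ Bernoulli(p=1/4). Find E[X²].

Using the identity E[X²] = Var(X) + (E[X])²:
E[X] = \frac{1}{4}
Var(X) = \frac{3}{16}
E[X²] = \frac{3}{16} + (\frac{1}{4})²
= \frac{1}{4}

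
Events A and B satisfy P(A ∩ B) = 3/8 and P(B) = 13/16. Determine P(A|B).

P(A|B) = P(A ∩ B) / P(B)
= (3/8) / (13/16)
= 6/13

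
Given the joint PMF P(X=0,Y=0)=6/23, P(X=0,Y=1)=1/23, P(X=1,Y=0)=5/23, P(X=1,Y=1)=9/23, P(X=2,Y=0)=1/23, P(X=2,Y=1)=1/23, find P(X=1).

P(X=1) = P(X=1,Y=0) + P(X=1,Y=1)
= 5/23 + 9/23
= 14/23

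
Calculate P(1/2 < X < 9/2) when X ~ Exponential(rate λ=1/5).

P(1/2 < X < 9/2) = ∫_{1/2}^{9/2} f(x) dx
where f(x) = \frac{e^{- \frac{x}{5}}}{5}
= - \frac{1 - e^{\frac{4}{5}}}{e^{\frac{9}{10}}}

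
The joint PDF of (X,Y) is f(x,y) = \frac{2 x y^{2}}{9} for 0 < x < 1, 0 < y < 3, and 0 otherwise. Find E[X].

f_X(x) = ∫_0^3 \frac{2 x y^{2}}{9} dy = 2 x
E[X] = ∫_0^1 x × (2 x) dx = \frac{2}{3}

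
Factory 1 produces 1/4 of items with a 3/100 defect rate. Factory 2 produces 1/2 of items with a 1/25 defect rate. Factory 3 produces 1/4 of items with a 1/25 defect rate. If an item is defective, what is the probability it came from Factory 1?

Using Bayes' theorem:
P(F1) = 1/4, P(D|F1) = 3/100
P(F2) = 1/2, P(D|F2) = 1/25
P(F3) = 1/4, P(D|F3) = 1/25
P(D) = P(D|F1)P(F1) + P(D|F2)P(F2) + P(D|F3)P(F3)
     = \frac{3}{80}
P(F1|D) = P(D|F1)P(F1) / P(D)
= \frac{1}{5}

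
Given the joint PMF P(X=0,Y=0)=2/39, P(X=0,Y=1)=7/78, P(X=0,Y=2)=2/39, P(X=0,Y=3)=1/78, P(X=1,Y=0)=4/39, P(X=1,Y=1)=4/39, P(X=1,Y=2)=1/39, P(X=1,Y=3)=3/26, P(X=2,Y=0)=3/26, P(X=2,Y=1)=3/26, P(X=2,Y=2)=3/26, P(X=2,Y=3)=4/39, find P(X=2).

P(X=2) = P(X=2,Y=0) + P(X=2,Y=1) + P(X=2,Y=2) + P(X=2,Y=3)
= 3/26 + 3/26 + 3/26 + 4/39
= 35/78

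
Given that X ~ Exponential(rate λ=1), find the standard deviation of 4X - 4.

For X ~ Exponential(rate λ=1):
Var(X) = 1
SD(X) = √(Var(X)) = √(1) = 1
SD(4X - 4) = |4| × SD(X) = 4 × 1 = 4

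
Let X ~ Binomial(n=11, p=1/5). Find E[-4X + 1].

For X ~ Binomial(n=11, p=1/5):
E[X] = \frac{11}{5}
E[-4X + 1] = -4 × E[X] + 1 = - \frac{39}{5}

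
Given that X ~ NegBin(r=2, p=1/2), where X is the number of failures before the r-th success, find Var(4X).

For X ~ NegBin(r=2, p=1/2), where X is the number of failures before the r-th success:
Var(X) = 4
Var(4X) = (4)² × Var(X) = 16 × 4 = 64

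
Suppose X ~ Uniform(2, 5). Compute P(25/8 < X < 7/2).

P(25/8 < X < 7/2) = ∫_{25/8}^{7/2} f(x) dx
where f(x) = \frac{1}{3}
= \frac{1}{8}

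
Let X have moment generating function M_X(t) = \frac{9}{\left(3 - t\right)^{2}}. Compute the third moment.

To find E[X^3], compute M^(3)(0):
M^(1)(t) = \frac{18}{\left(3 - t\right)^{3}}
M^(2)(t) = \frac{54}{\left(3 - t\right)^{4}}
M^(3)(t) = \frac{216}{\left(3 - t\right)^{5}}
M^(3)(0) = \frac{8}{9}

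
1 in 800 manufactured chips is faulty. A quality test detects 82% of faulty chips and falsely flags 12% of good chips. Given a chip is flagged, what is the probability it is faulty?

Let D = the rare event, + = positive/flagged.
P(D) = 1/800
P(+|D) = 82/100 = 41/50
P(+|D') = 12/100 = 3/25
P(+) = P(+|D)P(D) + P(+|D')P(D')
     = \frac{41}{50} × \frac{1}{800} + \frac{3}{25} × \frac{799}{800}
     = \frac{967}{8000}
P(D|+) = P(+|D)P(D)/P(+) = \frac{41}{4835}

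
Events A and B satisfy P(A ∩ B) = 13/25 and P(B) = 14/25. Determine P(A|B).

P(A|B) = P(A ∩ B) / P(B)
= (13/25) / (14/25)
= 13/14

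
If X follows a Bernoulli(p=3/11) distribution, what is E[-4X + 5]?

For X ~ Bernoulli(p=3/11):
E[X] = \frac{3}{11}
E[-4X + 5] = -4 × E[X] + 5 = \frac{43}{11}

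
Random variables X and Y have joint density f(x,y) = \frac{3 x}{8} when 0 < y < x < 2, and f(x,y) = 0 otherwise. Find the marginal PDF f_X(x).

f_X(x) = ∫_0^x \frac{3 x}{8} dy = \frac{3 x^{2}}{8}
for 0 < x < 2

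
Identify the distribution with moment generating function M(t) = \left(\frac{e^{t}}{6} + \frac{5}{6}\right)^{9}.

The MGF M(t) = \left(\frac{e^{t}}{6} + \frac{5}{6}\right)^{9} is the standard form for the Binomial distribution.
Comparing with the known MGF formula identifies: Binomial(n=9, p=1/6)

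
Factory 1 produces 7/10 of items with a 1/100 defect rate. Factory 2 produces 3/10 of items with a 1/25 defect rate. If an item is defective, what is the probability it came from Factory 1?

Using Bayes' theorem:
P(F1) = 7/10, P(D|F1) = 1/100
P(F2) = 3/10, P(D|F2) = 1/25
P(D) = P(D|F1)P(F1) + P(D|F2)P(F2)
     = \frac{19}{1000}
P(F1|D) = P(D|F1)P(F1) / P(D)
= \frac{7}{19}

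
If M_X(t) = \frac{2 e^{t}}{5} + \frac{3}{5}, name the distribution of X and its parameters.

The MGF M(t) = \frac{2 e^{t}}{5} + \frac{3}{5} is the standard form for the Bernoulli distribution.
Comparing with the known MGF formula identifies: Bernoulli(p=2/5)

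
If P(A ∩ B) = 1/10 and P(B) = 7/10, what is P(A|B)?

P(A|B) = P(A ∩ B) / P(B)
= (1/10) / (7/10)
= 1/7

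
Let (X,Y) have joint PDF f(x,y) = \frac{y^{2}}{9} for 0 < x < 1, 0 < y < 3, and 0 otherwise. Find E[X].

f_X(x) = ∫_0^3 \frac{y^{2}}{9} dy = 1
E[X] = ∫_0^1 x × (1) dx = \frac{1}{2}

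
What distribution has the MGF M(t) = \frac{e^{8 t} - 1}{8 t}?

The MGF M(t) = \frac{e^{8 t} - 1}{8 t} is the standard form for the Uniform distribution.
Comparing with the known MGF formula identifies: Uniform(0, 8)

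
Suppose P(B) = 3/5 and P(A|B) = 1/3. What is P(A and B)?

By definition, P(A|B) = P(A ∩ B) / P(B)
So P(A ∩ B) = P(A|B) × P(B)
= 1/3 × 3/5
= 1/5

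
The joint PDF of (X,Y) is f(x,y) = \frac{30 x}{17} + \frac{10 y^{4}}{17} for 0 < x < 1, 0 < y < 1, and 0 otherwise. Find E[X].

E[X] = ∫_0^1 ∫_0^1 x × f(x,y) dy dx
= ∫_0^1 ∫_0^1 x × (\frac{30 x}{17} + \frac{10 y^{4}}{17}) dy dx
= \frac{11}{17}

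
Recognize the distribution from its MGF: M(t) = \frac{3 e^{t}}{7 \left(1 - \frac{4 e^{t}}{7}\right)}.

The MGF M(t) = \frac{3 e^{t}}{7 \left(1 - \frac{4 e^{t}}{7}\right)} is the standard form for the Geometric distribution.
Comparing with the known MGF formula identifies: Geometric(p=3/7), X = trial number of first success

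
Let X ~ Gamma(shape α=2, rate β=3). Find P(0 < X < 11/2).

P(0 < X < 11/2) = ∫_{0}^{11/2} f(x) dx
where f(x) = 9 x e^{- 3 x}
= 1 - \frac{35}{2 e^{\frac{33}{2}}}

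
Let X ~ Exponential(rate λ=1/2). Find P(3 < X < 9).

P(3 < X < 9) = ∫_{3}^{9} f(x) dx
where f(x) = \frac{e^{- \frac{x}{2}}}{2}
= - \frac{1 - e^{3}}{e^{\frac{9}{2}}}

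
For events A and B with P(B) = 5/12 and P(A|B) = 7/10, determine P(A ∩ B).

By definition, P(A|B) = P(A ∩ B) / P(B)
So P(A ∩ B) = P(A|B) × P(B)
= 7/10 × 5/12
= 7/24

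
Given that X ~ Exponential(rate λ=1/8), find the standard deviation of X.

For X ~ Exponential(rate λ=1/8):
Var(X) = 64
SD(X) = √(Var(X)) = √(64) = 8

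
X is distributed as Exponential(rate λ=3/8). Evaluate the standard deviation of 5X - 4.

For X ~ Exponential(rate λ=3/8):
Var(X) = \frac{64}{9}
SD(X) = √(Var(X)) = √(\frac{64}{9}) = \frac{8}{3}
SD(5X - 4) = |5| × SD(X) = 5 × \frac{8}{3} = \frac{40}{3}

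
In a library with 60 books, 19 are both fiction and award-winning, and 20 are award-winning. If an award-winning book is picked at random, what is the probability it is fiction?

P(A ∩ B) = 19/60
P(B) = 20/60 = 1/3
P(A|B) = P(A ∩ B) / P(B) = (19/60) / (1/3) = 19/20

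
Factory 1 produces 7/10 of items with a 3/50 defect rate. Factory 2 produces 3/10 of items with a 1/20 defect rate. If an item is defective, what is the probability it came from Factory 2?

Using Bayes' theorem:
P(F1) = 7/10, P(D|F1) = 3/50
P(F2) = 3/10, P(D|F2) = 1/20
P(D) = P(D|F1)P(F1) + P(D|F2)P(F2)
     = \frac{57}{1000}
P(F2|D) = P(D|F2)P(F2) / P(D)
= \frac{5}{19}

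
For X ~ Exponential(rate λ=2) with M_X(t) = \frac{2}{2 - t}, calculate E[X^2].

To find E[X^2], compute M^(2)(0):
M^(1)(t) = \frac{2}{\left(2 - t\right)^{2}}
M^(2)(t) = \frac{4}{\left(2 - t\right)^{3}}
M^(2)(0) = \frac{1}{2}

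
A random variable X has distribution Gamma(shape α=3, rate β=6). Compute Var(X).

For X ~ Gamma(shape α=3, rate β=6):
Var(X) = \frac{1}{12}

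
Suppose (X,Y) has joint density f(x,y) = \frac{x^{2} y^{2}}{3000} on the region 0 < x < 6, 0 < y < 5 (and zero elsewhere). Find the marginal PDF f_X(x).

f_X(x) = ∫_0^5 f(x,y) dy
= ∫_0^5 \frac{x^{2} y^{2}}{3000} dy
= \frac{x^{2}}{72} for 0 < x < 6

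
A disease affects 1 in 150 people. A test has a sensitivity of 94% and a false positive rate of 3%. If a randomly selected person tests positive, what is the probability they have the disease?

Let D = the rare event, + = positive/flagged.
P(D) = 1/150
P(+|D) = 94/100 = 47/50
P(+|D') = 3/100
P(+) = P(+|D)P(D) + P(+|D')P(D')
     = \frac{47}{50} × \frac{1}{150} + \frac{3}{100} × \frac{149}{150}
     = \frac{541}{15000}
P(D|+) = P(+|D)P(D)/P(+) = \frac{94}{541}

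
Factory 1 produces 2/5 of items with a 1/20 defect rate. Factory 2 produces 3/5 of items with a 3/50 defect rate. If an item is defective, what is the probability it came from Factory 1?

Using Bayes' theorem:
P(F1) = 2/5, P(D|F1) = 1/20
P(F2) = 3/5, P(D|F2) = 3/50
P(D) = P(D|F1)P(F1) + P(D|F2)P(F2)
     = \frac{7}{125}
P(F1|D) = P(D|F1)P(F1) / P(D)
= \frac{5}{14}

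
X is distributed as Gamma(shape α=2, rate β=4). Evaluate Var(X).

For X ~ Gamma(shape α=2, rate β=4):
Var(X) = \frac{1}{8}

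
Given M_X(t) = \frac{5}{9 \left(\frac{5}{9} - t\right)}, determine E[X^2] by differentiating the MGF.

To find E[X^2], compute M^(2)(0):
M^(1)(t) = \frac{5}{9 \left(\frac{5}{9} - t\right)^{2}}
M^(2)(t) = \frac{10}{9 \left(\frac{5}{9} - t\right)^{3}}
M^(2)(0) = \frac{162}{25}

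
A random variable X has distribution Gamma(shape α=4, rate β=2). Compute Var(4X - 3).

For X ~ Gamma(shape α=4, rate β=2):
Var(X) = 1
Var(4X - 3) = (4)² × Var(X) = 16 × 1 = 16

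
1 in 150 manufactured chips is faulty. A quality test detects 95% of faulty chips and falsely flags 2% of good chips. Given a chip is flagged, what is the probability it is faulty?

Let D = the rare event, + = positive/flagged.
P(D) = 1/150
P(+|D) = 95/100 = 19/20
P(+|D') = 2/100 = 1/50
P(+) = P(+|D)P(D) + P(+|D')P(D')
     = \frac{19}{20} × \frac{1}{150} + \frac{1}{50} × \frac{149}{150}
     = \frac{131}{5000}
P(D|+) = P(+|D)P(D)/P(+) = \frac{95}{393}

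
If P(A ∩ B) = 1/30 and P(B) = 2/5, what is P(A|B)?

P(A|B) = P(A ∩ B) / P(B)
= (1/30) / (2/5)
= 1/12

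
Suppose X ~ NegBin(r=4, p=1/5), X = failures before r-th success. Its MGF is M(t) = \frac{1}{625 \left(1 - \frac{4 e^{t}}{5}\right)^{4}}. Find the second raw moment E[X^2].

To find E[X^2], compute M^(2)(0):
M^(1)(t) = \frac{16 e^{t}}{3125 \left(1 - \frac{4 e^{t}}{5}\right)^{5}}
M^(2)(t) = \frac{16 e^{t}}{3125 \left(1 - \frac{4 e^{t}}{5}\right)^{5}} + \frac{64 e^{2 t}}{3125 \left(1 - \frac{4 e^{t}}{5}\right)^{6}}
M^(2)(0) = 336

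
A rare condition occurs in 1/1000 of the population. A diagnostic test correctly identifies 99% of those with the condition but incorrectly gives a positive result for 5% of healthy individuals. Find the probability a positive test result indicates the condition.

Let D = the rare event, + = positive/flagged.
P(D) = 1/1000
P(+|D) = 99/100
P(+|D') = 5/100 = 1/20
P(+) = P(+|D)P(D) + P(+|D')P(D')
     = \frac{99}{100} × \frac{1}{1000} + \frac{1}{20} × \frac{999}{1000}
     = \frac{2547}{50000}
P(D|+) = P(+|D)P(D)/P(+) = \frac{11}{566}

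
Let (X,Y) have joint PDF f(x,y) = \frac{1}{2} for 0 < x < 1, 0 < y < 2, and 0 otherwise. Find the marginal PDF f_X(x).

f_X(x) = ∫_0^2 f(x,y) dy
= ∫_0^2 \frac{1}{2} dy
= 1 for 0 < x < 1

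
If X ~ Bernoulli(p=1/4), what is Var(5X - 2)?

For X ~ Bernoulli(p=1/4):
Var(X) = \frac{3}{16}
Var(5X - 2) = (5)² × Var(X) = 25 × \frac{3}{16} = \frac{75}{16}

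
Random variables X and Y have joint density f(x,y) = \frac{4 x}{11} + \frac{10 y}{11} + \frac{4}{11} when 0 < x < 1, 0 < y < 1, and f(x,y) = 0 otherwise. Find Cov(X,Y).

E[XY] = ∫∫ xy × f(x,y) dx dy = \frac{10}{33}
E[X] = \frac{35}{66}
E[Y] = \frac{19}{33}
Cov(X,Y) = E[XY] - E[X]E[Y] = - \frac{5}{2178}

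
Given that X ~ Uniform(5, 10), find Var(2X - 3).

For X ~ Uniform(5, 10):
Var(X) = \frac{25}{12}
Var(2X - 3) = (2)² × Var(X) = 4 × \frac{25}{12} = \frac{25}{3}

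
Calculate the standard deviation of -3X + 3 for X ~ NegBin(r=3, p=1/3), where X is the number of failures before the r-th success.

For X ~ NegBin(r=3, p=1/3), where X is the number of failures before the r-th success:
Var(X) = 18
SD(X) = √(Var(X)) = √(18) = 3 \sqrt{2}
SD(-3X + 3) = |-3| × SD(X) = 3 × 3 \sqrt{2} = 9 \sqrt{2}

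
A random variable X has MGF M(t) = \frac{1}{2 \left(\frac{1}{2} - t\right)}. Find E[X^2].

To find E[X^2], compute M^(2)(0):
M^(1)(t) = \frac{1}{2 \left(\frac{1}{2} - t\right)^{2}}
M^(2)(t) = \frac{1}{\left(\frac{1}{2} - t\right)^{3}}
M^(2)(0) = 8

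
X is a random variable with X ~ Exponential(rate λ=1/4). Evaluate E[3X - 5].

For X ~ Exponential(rate λ=1/4):
E[X] = 4
E[3X - 5] = 3 × E[X] - 5 = 7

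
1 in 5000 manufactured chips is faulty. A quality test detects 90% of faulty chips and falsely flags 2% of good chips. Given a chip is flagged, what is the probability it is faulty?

Let D = the rare event, + = positive/flagged.
P(D) = 1/5000
P(+|D) = 90/100 = 9/10
P(+|D') = 2/100 = 1/50
P(+) = P(+|D)P(D) + P(+|D')P(D')
     = \frac{9}{10} × \frac{1}{5000} + \frac{1}{50} × \frac{4999}{5000}
     = \frac{1261}{62500}
P(D|+) = P(+|D)P(D)/P(+) = \frac{45}{5044}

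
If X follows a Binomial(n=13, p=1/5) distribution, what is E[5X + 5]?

For X ~ Binomial(n=13, p=1/5):
E[X] = \frac{13}{5}
E[5X + 5] = 5 × E[X] + 5 = 18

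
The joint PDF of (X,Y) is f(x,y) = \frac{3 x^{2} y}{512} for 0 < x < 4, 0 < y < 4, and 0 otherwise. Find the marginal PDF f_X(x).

f_X(x) = ∫_0^4 f(x,y) dy
= ∫_0^4 \frac{3 x^{2} y}{512} dy
= \frac{3 x^{2}}{64} for 0 < x < 4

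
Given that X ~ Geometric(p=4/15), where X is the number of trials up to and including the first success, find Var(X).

For X ~ Geometric(p=4/15), where X is the number of trials up to and including the first success:
Var(X) = \frac{165}{16}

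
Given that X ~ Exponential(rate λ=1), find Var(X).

For X ~ Exponential(rate λ=1):
Var(X) = 1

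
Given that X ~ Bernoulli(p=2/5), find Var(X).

For X ~ Bernoulli(p=2/5):
Var(X) = \frac{6}{25}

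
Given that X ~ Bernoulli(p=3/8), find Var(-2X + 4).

For X ~ Bernoulli(p=3/8):
Var(X) = \frac{15}{64}
Var(-2X + 4) = (-2)² × Var(X) = 4 × \frac{15}{64} = \frac{15}{16}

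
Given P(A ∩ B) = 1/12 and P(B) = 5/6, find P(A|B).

P(A|B) = P(A ∩ B) / P(B)
= (1/12) / (5/6)
= 1/10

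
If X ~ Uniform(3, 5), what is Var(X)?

For X ~ Uniform(3, 5):
Var(X) = \frac{1}{3}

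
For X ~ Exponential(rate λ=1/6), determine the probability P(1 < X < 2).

P(1 < X < 2) = ∫_{1}^{2} f(x) dx
where f(x) = \frac{e^{- \frac{x}{6}}}{6}
= - \frac{1}{e^{\frac{1}{3}}} + e^{- \frac{1}{6}}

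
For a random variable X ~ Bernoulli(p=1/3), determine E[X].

For X ~ Bernoulli(p=1/3), the expected value is:
E[X] = \frac{1}{3}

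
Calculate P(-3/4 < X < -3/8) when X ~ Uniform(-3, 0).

P(-3/4 < X < -3/8) = ∫_{-3/4}^{-3/8} f(x) dx
where f(x) = \frac{1}{3}
= \frac{1}{8}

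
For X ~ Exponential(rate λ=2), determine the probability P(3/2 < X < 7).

P(3/2 < X < 7) = ∫_{3/2}^{7} f(x) dx
where f(x) = 2 e^{- 2 x}
= - \frac{1 - e^{11}}{e^{14}}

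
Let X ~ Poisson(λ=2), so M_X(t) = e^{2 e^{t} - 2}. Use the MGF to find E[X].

To find E[X], compute M^(1)(0):
M^(1)(t) = 2 e^{t} e^{2 e^{t} - 2}
M^(1)(0) = 2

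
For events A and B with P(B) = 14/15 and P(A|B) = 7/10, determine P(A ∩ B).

By definition, P(A|B) = P(A ∩ B) / P(B)
So P(A ∩ B) = P(A|B) × P(B)
= 7/10 × 14/15
= 49/75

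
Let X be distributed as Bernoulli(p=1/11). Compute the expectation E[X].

For X ~ Bernoulli(p=1/11), the expected value is:
E[X] = \frac{1}{11}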